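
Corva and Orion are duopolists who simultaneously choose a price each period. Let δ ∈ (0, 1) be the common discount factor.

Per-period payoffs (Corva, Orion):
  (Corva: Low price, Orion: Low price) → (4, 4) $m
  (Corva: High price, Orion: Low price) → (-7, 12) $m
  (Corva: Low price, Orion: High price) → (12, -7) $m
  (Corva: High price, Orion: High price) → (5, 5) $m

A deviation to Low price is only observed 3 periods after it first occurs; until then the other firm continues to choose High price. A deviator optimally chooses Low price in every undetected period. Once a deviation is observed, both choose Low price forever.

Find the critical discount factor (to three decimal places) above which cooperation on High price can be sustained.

0.956

Deviating for the 3 undetected periods gains 12−5 = 7 per period over cooperation, then loses 5−4 = 1 per period forever once punishment starts.
Gain: 7(1 + δ + … + δ^2); loss: 1·δ^3/(1−δ).
No profitable deviation ⇔ 7(1−δ^3) ≤ 1·δ^3, i.e. δ^3 ≥ 7/(7+1) = 7/8.
Hence δ ≥ (7/8)^(1/3) ≈ 0.956.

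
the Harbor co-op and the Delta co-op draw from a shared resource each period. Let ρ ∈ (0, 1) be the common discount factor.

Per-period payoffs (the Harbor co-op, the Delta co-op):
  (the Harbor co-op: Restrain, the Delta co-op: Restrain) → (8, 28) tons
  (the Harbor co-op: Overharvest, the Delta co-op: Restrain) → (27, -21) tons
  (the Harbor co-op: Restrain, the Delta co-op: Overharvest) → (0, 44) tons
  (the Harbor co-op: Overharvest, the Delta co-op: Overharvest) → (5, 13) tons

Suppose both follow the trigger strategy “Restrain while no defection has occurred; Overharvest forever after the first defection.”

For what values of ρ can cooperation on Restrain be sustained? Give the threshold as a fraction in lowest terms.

the Harbor co-op: cooperation gives 8 each period; deviation gives 27 once then 5 forever.
  8/(1−ρ) ≥ 27 + 5ρ/(1−ρ) ⇒ ρ ≥ 19/22.
the Delta co-op: cooperation gives 28 each period; deviation gives 44 once then 13 forever.
  ρ ≥ 16/31.
Both must hold, so the binding constraint is the Harbor co-op's: ρ ≥ 19/22.

19/22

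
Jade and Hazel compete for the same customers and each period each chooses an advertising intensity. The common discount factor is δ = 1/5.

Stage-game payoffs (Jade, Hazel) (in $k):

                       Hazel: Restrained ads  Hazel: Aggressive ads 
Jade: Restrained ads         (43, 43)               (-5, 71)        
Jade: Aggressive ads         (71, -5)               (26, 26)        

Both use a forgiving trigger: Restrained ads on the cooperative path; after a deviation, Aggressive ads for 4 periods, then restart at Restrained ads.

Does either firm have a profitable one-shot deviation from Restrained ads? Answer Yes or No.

Yes

Comparing payoff streams over the 5 periods until play realigns: cooperate → 43(1+δ+…+δ^4); deviate → 71 + 26(δ+…+δ^4).
Cooperation is sustained iff (43−26)(δ+…+δ^4) ≥ 71−43.
δ+…+δ^4 = 1/5·(1−(1/5)^4)/(1−1/5) = 0.2496, and (71−43)/(43−26) = 1.6471.
0.2496 < 1.6471, so cooperation is not sustainable.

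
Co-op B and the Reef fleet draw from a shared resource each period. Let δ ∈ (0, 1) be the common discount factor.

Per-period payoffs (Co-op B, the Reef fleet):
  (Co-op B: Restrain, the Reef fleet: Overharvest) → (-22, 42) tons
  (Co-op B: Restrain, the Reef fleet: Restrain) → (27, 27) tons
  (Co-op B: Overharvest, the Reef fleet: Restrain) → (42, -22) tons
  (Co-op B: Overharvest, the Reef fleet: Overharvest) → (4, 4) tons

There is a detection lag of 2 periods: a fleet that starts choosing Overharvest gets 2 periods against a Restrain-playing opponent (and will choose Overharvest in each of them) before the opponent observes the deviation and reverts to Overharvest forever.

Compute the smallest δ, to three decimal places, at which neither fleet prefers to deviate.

A deviator earns 42 for 2 periods, then 4 forever; cooperating earns 27 forever. Multiplying the IC by (1−δ):
27 ≥ 42(1−δ^2) + 4δ^2, so 38·δ^2 ≥ 15 and δ^2 ≥ 15/38.
δ ≥ (15/38)^(1/2) ≈ 0.628.

0.628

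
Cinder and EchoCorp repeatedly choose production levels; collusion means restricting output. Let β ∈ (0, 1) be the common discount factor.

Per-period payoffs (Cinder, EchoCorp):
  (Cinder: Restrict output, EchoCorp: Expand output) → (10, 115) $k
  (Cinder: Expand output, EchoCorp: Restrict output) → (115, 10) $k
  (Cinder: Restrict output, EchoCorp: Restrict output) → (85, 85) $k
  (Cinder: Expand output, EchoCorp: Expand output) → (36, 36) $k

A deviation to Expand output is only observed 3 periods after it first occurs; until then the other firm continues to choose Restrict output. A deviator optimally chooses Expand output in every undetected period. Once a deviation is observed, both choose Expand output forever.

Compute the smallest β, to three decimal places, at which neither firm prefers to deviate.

0.724

The best deviation is to choose Expand output for all 3 undetected periods, earning 115 each, then 36 forever once detected.
Deviation value: 115(1−β^3)/(1−β) + 36β^3/(1−β); cooperation value: 85/(1−β).
IC: 85 ≥ 115(1−β^3) + 36β^3 = 115 − 79β^3.
So β^3 ≥ 30/79, giving β ≥ (30/79)^(1/3) ≈ 0.724.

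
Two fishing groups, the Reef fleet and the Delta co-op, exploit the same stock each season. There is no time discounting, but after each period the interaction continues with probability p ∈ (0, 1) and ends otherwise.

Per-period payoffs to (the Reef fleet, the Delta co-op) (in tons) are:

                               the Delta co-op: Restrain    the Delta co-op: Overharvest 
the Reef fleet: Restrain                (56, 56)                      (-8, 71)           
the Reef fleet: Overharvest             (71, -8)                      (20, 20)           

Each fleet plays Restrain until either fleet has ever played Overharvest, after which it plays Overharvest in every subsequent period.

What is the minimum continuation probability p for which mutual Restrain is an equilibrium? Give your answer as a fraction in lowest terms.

5/17

With no time discounting, the continuation probability p plays the role of the discount factor.
Grim-trigger IC: 56/(1−p) ≥ 71 + 20p/(1−p) ⇒ p ≥ (71−56)/(71−20) = 5/17.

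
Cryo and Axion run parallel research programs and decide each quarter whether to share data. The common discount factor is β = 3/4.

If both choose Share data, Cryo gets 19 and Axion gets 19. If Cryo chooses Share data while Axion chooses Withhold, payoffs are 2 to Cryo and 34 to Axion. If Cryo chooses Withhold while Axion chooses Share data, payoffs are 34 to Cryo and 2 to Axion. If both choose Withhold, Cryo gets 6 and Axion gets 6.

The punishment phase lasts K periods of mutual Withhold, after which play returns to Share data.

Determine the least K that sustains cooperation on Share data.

2

Need Σ_{k=1}^{K} β^k ≥ (34−19)/(19−6) = 1.1538 at β = 3/4.
At K = 1 the sum is 0.7500 < 1.1538; at K = 2 it is 1.3125 ≥ 1.1538.
So the minimum punishment length is K = 2.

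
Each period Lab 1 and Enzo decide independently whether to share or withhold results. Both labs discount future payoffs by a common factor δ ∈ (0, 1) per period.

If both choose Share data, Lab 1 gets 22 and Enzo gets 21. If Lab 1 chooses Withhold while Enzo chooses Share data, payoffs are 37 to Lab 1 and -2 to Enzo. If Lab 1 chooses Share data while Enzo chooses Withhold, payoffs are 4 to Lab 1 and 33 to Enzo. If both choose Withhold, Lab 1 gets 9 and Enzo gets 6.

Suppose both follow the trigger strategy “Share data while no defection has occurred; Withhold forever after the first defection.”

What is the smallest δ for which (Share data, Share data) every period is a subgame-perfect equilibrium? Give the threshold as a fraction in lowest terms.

For Lab 1: deviation gain 37−22 = 15, per-period punishment loss 22−9 = 13. IC gives δ ≥ 15/28.
For Enzo: gain 12, loss 15 per period, so δ ≥ 12/27 = 4/9.
The tighter constraint is Lab 1's, so cooperation needs δ ≥ 15/28.

15/28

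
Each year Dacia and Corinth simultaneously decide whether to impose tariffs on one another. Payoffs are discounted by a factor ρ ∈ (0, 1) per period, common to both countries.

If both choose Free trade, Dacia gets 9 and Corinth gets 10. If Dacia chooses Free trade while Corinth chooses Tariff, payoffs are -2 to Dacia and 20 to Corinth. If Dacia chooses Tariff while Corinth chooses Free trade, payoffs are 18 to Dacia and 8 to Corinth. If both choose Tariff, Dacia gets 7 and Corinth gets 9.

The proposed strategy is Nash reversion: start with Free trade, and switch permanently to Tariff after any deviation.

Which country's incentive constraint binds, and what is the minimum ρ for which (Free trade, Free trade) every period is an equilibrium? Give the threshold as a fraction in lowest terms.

Dacia: cooperation gives 9 each period; deviation gives 18 once then 7 forever.
  9/(1−ρ) ≥ 18 + 7ρ/(1−ρ) ⇒ ρ ≥ 9/11.
Corinth: cooperation gives 10 each period; deviation gives 20 once then 9 forever.
  ρ ≥ 10/11.
Both must hold, so the binding constraint is Corinth's: ρ ≥ 10/11.

Corinth; ρ ≥ 10/11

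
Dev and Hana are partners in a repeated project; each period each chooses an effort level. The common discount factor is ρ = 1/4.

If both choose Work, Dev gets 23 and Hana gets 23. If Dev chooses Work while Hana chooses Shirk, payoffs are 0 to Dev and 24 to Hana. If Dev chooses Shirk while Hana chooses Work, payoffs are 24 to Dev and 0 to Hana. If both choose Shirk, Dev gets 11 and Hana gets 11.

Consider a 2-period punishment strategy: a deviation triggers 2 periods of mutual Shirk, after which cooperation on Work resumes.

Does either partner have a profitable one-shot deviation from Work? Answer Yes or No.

Comparing payoff streams over the 3 periods until play realigns: cooperate → 23(1+ρ+…+ρ^2); deviate → 24 + 11(ρ+…+ρ^2).
Cooperation is sustained iff (23−11)(ρ+…+ρ^2) ≥ 24−23.
ρ+…+ρ^2 = 1/4·(1−(1/4)^2)/(1−1/4) = 0.3125, and (24−23)/(23−11) = 0.0833.
0.3125 ≥ 0.0833, so cooperation is sustainable.

No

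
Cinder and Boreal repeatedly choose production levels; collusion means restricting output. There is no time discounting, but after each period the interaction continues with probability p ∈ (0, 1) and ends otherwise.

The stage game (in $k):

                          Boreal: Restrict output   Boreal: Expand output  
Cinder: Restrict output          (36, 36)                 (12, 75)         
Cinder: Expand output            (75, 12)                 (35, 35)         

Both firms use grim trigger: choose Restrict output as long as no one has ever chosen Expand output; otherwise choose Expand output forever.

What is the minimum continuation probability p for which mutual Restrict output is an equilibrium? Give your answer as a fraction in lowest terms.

With no time discounting, the continuation probability p plays the role of the discount factor.
Grim-trigger IC: 36/(1−p) ≥ 75 + 35p/(1−p) ⇒ p ≥ (75−36)/(75−35) = 39/40.

39/40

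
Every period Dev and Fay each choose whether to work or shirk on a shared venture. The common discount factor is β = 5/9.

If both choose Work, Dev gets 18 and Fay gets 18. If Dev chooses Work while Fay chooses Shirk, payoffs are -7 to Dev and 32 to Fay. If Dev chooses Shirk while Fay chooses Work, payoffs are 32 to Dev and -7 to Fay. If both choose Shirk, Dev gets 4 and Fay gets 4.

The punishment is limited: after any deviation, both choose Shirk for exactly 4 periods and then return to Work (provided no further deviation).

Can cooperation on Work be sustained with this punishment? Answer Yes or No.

IC: β+…+β^4 ≥ (32−18)/(18−4) = 1.
At β = 5/9: partial sum = 1.1309 ≥ 1.0000. Cooperation sustainable.

Yes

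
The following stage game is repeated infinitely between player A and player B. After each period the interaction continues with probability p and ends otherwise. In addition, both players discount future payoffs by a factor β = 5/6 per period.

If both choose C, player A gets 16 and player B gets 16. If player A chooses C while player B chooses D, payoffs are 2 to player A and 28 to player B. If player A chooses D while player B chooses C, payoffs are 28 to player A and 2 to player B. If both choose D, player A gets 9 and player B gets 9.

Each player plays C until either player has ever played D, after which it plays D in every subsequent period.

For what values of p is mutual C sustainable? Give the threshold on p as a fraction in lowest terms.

With continuation probability p and discount β, the effective per-period discount factor is βp.
Grim-trigger IC: βp ≥ (28−16)/(28−9) = 12/19.
So p ≥ (12/19)/(5/6) = 72/95.

72/95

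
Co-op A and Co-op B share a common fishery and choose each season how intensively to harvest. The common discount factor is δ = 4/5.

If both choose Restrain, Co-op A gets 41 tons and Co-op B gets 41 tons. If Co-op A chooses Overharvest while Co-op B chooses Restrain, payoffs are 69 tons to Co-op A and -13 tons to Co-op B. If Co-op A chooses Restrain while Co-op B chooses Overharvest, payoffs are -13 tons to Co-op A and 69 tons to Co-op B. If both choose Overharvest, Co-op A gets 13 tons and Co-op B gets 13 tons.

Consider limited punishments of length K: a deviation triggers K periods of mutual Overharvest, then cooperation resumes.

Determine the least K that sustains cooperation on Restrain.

Need Σ_{k=1}^{K} δ^k ≥ (69−41)/(41−13) = 1.0000 at δ = 4/5.
At K = 1 the sum is 0.8000 < 1.0000; at K = 2 it is 1.4400 ≥ 1.0000.
So the minimum punishment length is K = 2.

2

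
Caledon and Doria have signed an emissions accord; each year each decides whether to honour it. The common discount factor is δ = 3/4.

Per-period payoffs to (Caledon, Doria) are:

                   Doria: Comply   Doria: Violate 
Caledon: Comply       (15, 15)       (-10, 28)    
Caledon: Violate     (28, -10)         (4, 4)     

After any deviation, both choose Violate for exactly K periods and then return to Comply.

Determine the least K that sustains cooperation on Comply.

IC: δ(1−δ^K)/(1−δ) ≥ (28−15)/(15−4) = 13/11.
With δ = 3/4: need 1 − δ^K ≥ 13/11·(1−3/4)/(3/4), i.e. δ^K ≤ 0.6061.
Since (3/4)^1 = 0.7500 and (3/4)^2 = 0.5625, the smallest such K is 2.

2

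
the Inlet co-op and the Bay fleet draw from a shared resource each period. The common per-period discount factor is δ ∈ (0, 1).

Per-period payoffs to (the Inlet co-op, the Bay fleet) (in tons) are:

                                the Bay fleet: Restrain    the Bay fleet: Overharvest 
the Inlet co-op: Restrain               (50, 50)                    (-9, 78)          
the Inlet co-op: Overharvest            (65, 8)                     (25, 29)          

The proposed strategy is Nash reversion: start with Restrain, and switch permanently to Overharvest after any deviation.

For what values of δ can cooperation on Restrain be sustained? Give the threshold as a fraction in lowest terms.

For the Inlet co-op: deviation gain 65−50 = 15, per-period punishment loss 50−25 = 25. IC gives δ ≥ 15/40 = 3/8.
For the Bay fleet: gain 28, loss 21 per period, so δ ≥ 28/49 = 4/7.
The tighter constraint is the Bay fleet's, so cooperation needs δ ≥ 4/7.

4/7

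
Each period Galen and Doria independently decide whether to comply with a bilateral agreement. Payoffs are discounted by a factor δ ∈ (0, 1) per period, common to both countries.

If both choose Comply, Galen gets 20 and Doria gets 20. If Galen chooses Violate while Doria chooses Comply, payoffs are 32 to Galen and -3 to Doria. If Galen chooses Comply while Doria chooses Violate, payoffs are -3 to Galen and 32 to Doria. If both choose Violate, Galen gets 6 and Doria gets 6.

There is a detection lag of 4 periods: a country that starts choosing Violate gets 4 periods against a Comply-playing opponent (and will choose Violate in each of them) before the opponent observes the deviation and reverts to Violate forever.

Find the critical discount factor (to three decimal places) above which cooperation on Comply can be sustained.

0.824

A deviator earns 32 for 4 periods, then 6 forever; cooperating earns 20 forever. Multiplying the IC by (1−δ):
20 ≥ 32(1−δ^4) + 6δ^4, so 26·δ^4 ≥ 12 and δ^4 ≥ 6/13.
δ ≥ (6/13)^(1/4) ≈ 0.824.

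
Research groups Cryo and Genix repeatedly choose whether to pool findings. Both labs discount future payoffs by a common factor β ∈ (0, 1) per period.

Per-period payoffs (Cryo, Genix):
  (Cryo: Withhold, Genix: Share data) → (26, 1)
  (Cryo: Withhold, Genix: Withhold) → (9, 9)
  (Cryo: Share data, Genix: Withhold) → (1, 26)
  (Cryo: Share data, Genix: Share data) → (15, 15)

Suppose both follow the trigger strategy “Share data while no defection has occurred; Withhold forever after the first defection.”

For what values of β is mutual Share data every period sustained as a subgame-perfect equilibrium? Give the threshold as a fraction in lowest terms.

11/17

Cooperation forever yields 15 each period: 15/(1−β).
Deviating yields 26 once, then 9 forever: 26 + 9β/(1−β).
No profitable deviation requires 15/(1−β) ≥ 26 + 9β/(1−β).
Multiplying by (1−β): 15 ≥ 26(1−β) + 9β = 26 − 17β.
So 17β ≥ 11, i.e. β ≥ 11/17.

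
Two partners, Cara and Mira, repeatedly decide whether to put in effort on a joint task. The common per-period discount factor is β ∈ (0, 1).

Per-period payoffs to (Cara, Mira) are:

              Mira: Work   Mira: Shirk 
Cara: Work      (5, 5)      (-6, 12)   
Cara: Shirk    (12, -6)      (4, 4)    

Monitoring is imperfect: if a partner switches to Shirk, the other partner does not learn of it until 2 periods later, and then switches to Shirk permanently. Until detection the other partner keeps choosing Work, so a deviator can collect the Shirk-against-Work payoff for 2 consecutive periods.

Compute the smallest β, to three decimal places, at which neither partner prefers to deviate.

Deviating for the 2 undetected periods gains 12−5 = 7 per period over cooperation, then loses 5−4 = 1 per period forever once punishment starts.
Gain: 7(1 + β + … + β^1); loss: 1·β^2/(1−β).
No profitable deviation ⇔ 7(1−β^2) ≤ 1·β^2, i.e. β^2 ≥ 7/(7+1) = 7/8.
Hence β ≥ (7/8)^(1/2) ≈ 0.935.

0.935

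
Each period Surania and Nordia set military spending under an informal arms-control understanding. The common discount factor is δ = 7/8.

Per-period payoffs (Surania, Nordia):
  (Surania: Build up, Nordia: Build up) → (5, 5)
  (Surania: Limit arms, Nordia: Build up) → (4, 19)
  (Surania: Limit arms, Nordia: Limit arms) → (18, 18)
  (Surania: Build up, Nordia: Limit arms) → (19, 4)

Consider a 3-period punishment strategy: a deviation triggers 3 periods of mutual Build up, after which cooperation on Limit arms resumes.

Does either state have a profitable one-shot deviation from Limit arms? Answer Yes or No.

A one-shot deviation gives 19 now, then 5 for 3 periods, then back to 18.
Gain from deviating: (19−18) today; loss: (18−5) in each of the next 3 periods.
No-deviation condition: (18−5)(δ+…+δ^3) ≥ 19−18, i.e. δ+…+δ^3 ≥ 1/13.
At δ = 7/8: δ+…+δ^3 = 2.3105 ≥ 0.0769.
So cooperation is sustainable.

No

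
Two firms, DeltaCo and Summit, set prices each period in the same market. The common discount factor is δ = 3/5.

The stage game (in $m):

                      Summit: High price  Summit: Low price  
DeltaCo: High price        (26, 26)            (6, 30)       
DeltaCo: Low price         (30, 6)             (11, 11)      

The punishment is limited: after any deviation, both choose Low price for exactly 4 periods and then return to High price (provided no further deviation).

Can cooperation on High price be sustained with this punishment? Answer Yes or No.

Yes

Comparing payoff streams over the 5 periods until play realigns: cooperate → 26(1+δ+…+δ^4); deviate → 30 + 11(δ+…+δ^4).
Cooperation is sustained iff (26−11)(δ+…+δ^4) ≥ 30−26.
δ+…+δ^4 = 3/5·(1−(3/5)^4)/(1−3/5) = 1.3056, and (30−26)/(26−11) = 0.2667.
1.3056 ≥ 0.2667, so cooperation is sustainable.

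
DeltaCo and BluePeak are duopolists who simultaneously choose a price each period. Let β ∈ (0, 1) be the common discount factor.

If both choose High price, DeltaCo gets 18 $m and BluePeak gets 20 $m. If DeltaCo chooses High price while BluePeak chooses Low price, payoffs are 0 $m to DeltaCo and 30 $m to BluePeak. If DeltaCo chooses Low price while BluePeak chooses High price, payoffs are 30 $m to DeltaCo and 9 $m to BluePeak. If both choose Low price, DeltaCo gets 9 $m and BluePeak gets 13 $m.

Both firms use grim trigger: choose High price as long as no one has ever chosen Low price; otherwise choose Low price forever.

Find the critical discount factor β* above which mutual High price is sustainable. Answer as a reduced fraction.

10/17

For DeltaCo: deviation gain 30−18 = 12, per-period punishment loss 18−9 = 9. IC gives β ≥ 12/21 = 4/7.
For BluePeak: gain 10, loss 7 per period, so β ≥ 10/17.
The tighter constraint is BluePeak's, so cooperation needs β ≥ 10/17.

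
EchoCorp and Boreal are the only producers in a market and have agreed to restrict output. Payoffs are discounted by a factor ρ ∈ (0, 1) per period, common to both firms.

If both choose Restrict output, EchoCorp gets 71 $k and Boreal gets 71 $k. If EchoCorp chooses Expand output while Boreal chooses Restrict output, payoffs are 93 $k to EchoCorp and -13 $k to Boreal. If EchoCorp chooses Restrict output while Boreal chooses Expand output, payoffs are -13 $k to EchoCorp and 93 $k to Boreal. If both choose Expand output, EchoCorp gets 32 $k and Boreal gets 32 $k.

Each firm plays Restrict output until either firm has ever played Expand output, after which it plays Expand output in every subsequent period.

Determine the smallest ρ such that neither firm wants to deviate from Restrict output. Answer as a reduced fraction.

One-period gain from deviating is 93 − 71 = 22. The loss is 71 − 32 = 39 in every subsequent period, with present value 39·ρ/(1−ρ).
Deviation is unprofitable when 39·ρ/(1−ρ) ≥ 22, i.e. ρ/(1−ρ) ≥ 22/39.
Equivalently ρ ≥ 22/(22+39) = 22/61.

22/61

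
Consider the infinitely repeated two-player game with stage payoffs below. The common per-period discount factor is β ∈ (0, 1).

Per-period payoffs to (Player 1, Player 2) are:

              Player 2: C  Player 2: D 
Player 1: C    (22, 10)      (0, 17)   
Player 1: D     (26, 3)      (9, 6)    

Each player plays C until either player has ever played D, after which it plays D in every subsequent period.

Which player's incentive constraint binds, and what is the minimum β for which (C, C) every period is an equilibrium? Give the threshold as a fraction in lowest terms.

Player 2; β ≥ 7/11

Player 1: cooperation gives 22 each period; deviation gives 26 once then 9 forever.
  22/(1−β) ≥ 26 + 9β/(1−β) ⇒ β ≥ 4/17.
Player 2: cooperation gives 10 each period; deviation gives 17 once then 6 forever.
  β ≥ 7/11.
Both must hold, so the binding constraint is Player 2's: β ≥ 7/11.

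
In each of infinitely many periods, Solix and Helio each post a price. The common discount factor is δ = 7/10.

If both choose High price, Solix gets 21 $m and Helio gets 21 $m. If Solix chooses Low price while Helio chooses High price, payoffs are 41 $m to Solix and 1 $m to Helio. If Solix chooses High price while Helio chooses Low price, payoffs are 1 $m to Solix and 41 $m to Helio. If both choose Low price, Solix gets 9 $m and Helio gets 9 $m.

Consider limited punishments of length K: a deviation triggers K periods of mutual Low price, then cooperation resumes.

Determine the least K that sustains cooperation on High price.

4

No profitable deviation requires (21−9)(δ+…+δ^K) ≥ 41−21, i.e. δ+…+δ^K ≥ 5/3 ≈ 1.6667.
With δ = 7/10, the partial sums are K=1: 0.7000, K=2: 1.1900, K=3: 1.5330, K=4: 1.7731.
K = 4 is the first length at which the sum reaches 1.6667.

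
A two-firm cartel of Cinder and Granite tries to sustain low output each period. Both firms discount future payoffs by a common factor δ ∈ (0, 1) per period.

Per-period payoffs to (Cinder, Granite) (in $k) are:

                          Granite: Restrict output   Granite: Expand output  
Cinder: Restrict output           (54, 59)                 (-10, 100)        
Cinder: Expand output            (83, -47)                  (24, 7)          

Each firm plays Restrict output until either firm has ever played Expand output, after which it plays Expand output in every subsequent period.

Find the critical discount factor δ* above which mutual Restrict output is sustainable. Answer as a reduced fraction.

29/59

Cinder: cooperation gives 54 each period; deviation gives 83 once then 24 forever.
  54/(1−δ) ≥ 83 + 24δ/(1−δ) ⇒ δ ≥ 29/59.
Granite: cooperation gives 59 each period; deviation gives 100 once then 7 forever.
  δ ≥ 41/93.
Both must hold, so the binding constraint is Cinder's: δ ≥ 29/59.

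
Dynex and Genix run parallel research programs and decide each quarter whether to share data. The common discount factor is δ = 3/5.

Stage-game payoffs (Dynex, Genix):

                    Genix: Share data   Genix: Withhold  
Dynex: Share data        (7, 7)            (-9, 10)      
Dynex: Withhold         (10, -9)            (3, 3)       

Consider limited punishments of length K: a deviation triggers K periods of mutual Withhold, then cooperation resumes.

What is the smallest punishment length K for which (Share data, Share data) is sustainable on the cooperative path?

IC: δ(1−δ^K)/(1−δ) ≥ (10−7)/(7−3) = 3/4.
With δ = 3/5: need 1 − δ^K ≥ 3/4·(1−3/5)/(3/5), i.e. δ^K ≤ 0.5000.
Since (3/5)^1 = 0.6000 and (3/5)^2 = 0.3600, the smallest such K is 2.

2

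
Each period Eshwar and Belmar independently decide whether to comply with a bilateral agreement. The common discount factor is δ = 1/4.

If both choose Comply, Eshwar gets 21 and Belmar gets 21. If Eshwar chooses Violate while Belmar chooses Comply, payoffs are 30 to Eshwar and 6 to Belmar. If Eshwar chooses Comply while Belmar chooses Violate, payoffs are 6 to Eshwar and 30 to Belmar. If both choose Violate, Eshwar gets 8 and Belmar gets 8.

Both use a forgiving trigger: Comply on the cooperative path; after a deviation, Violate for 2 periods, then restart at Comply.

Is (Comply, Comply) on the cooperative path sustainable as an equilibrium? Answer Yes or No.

No

Comparing payoff streams over the 3 periods until play realigns: cooperate → 21(1+δ+…+δ^2); deviate → 30 + 8(δ+…+δ^2).
Cooperation is sustained iff (21−8)(δ+…+δ^2) ≥ 30−21.
δ+…+δ^2 = 1/4·(1−(1/4)^2)/(1−1/4) = 0.3125, and (30−21)/(21−8) = 0.6923.
0.3125 < 0.6923, so cooperation is not sustainable.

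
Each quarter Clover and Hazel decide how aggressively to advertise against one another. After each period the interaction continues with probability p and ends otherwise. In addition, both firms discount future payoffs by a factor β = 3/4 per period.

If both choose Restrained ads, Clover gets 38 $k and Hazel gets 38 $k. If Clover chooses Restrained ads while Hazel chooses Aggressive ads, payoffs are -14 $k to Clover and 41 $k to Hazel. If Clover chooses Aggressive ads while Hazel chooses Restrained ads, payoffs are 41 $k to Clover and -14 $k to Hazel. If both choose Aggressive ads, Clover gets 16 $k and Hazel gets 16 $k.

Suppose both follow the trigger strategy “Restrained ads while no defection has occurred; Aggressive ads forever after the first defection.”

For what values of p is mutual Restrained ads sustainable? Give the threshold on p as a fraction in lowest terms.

4/25

With continuation probability p and discount β, the effective per-period discount factor is βp.
Grim-trigger IC: βp ≥ (41−38)/(41−16) = 3/25.
So p ≥ (3/25)/(3/4) = 4/25.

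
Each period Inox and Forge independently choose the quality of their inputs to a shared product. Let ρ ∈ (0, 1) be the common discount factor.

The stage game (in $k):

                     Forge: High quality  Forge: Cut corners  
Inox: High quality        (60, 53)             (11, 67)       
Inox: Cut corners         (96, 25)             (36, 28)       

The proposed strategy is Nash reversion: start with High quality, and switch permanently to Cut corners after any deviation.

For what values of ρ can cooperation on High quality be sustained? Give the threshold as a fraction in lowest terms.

Inox's threshold: (96−60)/(96−36) = 3/5.
Forge's threshold: (67−53)/(67−28) = 14/39.
3/5 > 14/39, so Inox binds and ρ* = 3/5.

3/5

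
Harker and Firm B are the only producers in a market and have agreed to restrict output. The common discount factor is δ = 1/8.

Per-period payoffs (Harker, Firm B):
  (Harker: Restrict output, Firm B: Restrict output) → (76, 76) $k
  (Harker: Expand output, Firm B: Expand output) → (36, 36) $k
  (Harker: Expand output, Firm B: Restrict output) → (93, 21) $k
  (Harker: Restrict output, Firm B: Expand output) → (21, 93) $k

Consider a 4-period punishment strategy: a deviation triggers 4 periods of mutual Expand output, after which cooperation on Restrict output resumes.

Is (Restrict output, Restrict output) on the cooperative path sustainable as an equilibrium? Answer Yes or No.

Comparing payoff streams over the 5 periods until play realigns: cooperate → 76(1+δ+…+δ^4); deviate → 93 + 36(δ+…+δ^4).
Cooperation is sustained iff (76−36)(δ+…+δ^4) ≥ 93−76.
δ+…+δ^4 = 1/8·(1−(1/8)^4)/(1−1/8) = 0.1428, and (93−76)/(76−36) = 0.4250.
0.1428 < 0.4250, so cooperation is not sustainable.

No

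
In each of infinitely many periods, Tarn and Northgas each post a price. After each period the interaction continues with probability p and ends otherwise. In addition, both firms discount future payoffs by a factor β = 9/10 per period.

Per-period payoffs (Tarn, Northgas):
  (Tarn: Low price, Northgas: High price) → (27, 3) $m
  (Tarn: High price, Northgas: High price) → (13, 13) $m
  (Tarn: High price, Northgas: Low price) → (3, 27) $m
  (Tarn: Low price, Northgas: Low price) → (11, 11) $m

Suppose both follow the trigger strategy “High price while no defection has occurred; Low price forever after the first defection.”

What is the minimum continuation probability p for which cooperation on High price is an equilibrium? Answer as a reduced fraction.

Expected continuation weight on next period's payoff is β·p = 9/10·p, which plays the role of the discount factor.
Cooperation requires 9/10·p ≥ (27−13)/(27−11) = 7/8, hence p ≥ 35/36.

35/36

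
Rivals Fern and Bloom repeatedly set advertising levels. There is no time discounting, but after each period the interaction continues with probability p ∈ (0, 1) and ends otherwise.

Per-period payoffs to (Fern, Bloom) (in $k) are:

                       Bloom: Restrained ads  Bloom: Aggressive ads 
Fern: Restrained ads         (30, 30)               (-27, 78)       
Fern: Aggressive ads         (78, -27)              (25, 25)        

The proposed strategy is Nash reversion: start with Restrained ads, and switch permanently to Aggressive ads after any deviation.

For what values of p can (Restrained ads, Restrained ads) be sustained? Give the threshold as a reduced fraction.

48/53

Expected cooperation value is 30 + p·30 + p²·30 + … = 30/(1−p); deviation gives 78 + p·25/(1−p).
30 ≥ 78(1−p) + 25p ⇒ 53p ≥ 48 ⇒ p ≥ 48/53.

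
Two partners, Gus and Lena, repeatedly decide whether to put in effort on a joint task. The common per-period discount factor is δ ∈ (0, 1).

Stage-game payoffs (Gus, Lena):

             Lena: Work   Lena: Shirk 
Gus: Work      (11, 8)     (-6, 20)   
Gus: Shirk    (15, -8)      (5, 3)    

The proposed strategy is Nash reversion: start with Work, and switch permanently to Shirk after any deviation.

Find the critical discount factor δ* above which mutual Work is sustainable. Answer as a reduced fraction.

12/17

For Gus: deviation gain 15−11 = 4, per-period punishment loss 11−5 = 6. IC gives δ ≥ 4/10 = 2/5.
For Lena: gain 12, loss 5 per period, so δ ≥ 12/17.
The tighter constraint is Lena's, so cooperation needs δ ≥ 12/17.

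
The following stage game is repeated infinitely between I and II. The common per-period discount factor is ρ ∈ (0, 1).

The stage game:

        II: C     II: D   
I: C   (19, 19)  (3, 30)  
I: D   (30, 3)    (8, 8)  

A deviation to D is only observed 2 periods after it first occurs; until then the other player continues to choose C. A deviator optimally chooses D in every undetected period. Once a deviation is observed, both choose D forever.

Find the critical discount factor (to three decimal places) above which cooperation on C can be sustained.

0.707

A deviator earns 30 for 2 periods, then 8 forever; cooperating earns 19 forever. Multiplying the IC by (1−ρ):
19 ≥ 30(1−ρ^2) + 8ρ^2, so 22·ρ^2 ≥ 11 and ρ^2 ≥ 1/2.
ρ ≥ (1/2)^(1/2) ≈ 0.707.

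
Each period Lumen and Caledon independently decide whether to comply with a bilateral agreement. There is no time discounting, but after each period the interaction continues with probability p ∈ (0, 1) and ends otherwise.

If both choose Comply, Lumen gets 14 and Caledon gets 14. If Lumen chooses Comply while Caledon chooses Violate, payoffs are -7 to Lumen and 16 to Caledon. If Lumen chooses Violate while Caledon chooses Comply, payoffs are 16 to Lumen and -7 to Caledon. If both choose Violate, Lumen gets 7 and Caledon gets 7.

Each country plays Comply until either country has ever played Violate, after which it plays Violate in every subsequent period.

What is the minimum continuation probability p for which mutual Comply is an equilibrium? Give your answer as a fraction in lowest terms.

2/9

With no time discounting, the continuation probability p plays the role of the discount factor.
Grim-trigger IC: 14/(1−p) ≥ 16 + 7p/(1−p) ⇒ p ≥ (16−14)/(16−7) = 2/9.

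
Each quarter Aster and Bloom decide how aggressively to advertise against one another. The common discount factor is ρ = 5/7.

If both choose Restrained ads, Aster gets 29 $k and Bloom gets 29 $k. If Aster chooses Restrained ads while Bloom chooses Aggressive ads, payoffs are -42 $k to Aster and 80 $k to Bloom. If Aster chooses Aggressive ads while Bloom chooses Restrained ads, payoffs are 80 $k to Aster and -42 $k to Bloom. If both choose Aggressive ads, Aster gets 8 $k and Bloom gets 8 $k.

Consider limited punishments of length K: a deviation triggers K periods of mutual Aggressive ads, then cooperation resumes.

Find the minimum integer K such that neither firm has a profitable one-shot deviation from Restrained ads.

11

IC: ρ(1−ρ^K)/(1−ρ) ≥ (80−29)/(29−8) = 17/7.
With ρ = 5/7: need 1 − ρ^K ≥ 17/7·(1−5/7)/(5/7), i.e. ρ^K ≤ 0.0286.
Since (5/7)^10 = 0.0346 and (5/7)^11 = 0.0247, the smallest such K is 11.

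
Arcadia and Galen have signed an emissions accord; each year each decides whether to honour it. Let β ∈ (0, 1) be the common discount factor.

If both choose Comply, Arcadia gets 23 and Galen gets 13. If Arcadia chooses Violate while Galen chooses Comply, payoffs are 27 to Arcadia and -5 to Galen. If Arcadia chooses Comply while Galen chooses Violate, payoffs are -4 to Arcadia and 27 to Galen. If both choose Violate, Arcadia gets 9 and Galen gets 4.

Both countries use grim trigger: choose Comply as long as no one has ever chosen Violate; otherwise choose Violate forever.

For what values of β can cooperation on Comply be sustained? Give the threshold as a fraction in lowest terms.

14/23

For Arcadia: deviation gain 27−23 = 4, per-period punishment loss 23−9 = 14. IC gives β ≥ 4/18 = 2/9.
For Galen: gain 14, loss 9 per period, so β ≥ 14/23.
The tighter constraint is Galen's, so cooperation needs β ≥ 14/23.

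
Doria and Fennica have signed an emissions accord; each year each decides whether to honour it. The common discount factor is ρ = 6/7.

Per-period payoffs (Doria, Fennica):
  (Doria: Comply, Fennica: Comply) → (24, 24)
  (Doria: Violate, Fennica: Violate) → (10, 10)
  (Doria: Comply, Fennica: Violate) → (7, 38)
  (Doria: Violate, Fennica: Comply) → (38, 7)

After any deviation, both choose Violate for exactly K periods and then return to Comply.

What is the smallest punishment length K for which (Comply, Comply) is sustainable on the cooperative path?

IC: ρ(1−ρ^K)/(1−ρ) ≥ (38−24)/(24−10) = 1.
With ρ = 6/7: need 1 − ρ^K ≥ 1·(1−6/7)/(6/7), i.e. ρ^K ≤ 0.8333.
Since (6/7)^1 = 0.8571 and (6/7)^2 = 0.7347, the smallest such K is 2.

2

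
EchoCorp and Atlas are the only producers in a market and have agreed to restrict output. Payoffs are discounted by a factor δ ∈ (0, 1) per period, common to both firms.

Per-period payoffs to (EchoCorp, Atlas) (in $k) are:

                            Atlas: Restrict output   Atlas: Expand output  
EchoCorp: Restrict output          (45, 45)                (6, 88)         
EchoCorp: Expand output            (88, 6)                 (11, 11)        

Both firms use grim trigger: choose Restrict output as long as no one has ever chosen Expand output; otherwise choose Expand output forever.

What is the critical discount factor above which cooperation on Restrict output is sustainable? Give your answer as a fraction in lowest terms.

45/(1−δ) ≥ 88 + 11δ/(1−δ)
45 ≥ 88 − 77δ
δ ≥ 43/77.

43/77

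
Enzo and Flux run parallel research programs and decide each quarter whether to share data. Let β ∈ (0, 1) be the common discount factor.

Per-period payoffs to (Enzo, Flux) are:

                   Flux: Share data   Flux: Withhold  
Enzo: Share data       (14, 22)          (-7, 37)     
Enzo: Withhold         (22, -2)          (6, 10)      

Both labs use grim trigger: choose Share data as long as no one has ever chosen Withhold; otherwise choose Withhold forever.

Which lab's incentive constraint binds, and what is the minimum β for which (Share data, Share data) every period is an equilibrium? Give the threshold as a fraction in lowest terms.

Enzo's threshold: (22−14)/(22−6) = 1/2.
Flux's threshold: (37−22)/(37−10) = 5/9.
1/2 < 5/9, so Flux binds and β* = 5/9.

Flux; β ≥ 5/9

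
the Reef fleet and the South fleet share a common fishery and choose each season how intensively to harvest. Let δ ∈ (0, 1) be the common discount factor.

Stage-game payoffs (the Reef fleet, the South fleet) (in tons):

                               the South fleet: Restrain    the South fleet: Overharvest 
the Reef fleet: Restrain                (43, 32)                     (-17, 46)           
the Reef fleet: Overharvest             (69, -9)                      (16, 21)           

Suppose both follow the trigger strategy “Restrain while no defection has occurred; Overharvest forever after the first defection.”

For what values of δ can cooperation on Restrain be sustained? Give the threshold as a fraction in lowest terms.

For the Reef fleet: deviation gain 69−43 = 26, per-period punishment loss 43−16 = 27. IC gives δ ≥ 26/53.
For the South fleet: gain 14, loss 11 per period, so δ ≥ 14/25.
The tighter constraint is the South fleet's, so cooperation needs δ ≥ 14/25.

14/25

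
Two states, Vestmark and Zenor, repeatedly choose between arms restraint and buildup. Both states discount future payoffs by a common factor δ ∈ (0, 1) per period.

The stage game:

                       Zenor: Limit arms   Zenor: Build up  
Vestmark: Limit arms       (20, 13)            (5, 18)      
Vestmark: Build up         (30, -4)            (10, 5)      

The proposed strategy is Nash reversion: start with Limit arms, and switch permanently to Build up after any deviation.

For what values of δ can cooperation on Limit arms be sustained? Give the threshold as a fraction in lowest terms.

For Vestmark: deviation gain 30−20 = 10, per-period punishment loss 20−10 = 10. IC gives δ ≥ 10/20 = 1/2.
For Zenor: gain 5, loss 8 per period, so δ ≥ 5/13.
The tighter constraint is Vestmark's, so cooperation needs δ ≥ 1/2.

1/2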